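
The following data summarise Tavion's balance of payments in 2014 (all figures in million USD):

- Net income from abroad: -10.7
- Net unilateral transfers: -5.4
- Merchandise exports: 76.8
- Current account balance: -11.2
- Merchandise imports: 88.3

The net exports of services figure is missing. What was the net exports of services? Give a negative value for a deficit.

16.4

Current account = goods balance + services balance + net primary income + net secondary income
Sum of the known components = -27.6
Net exports of services = CA - (known components) = -11.2 - (-27.6) = 16.4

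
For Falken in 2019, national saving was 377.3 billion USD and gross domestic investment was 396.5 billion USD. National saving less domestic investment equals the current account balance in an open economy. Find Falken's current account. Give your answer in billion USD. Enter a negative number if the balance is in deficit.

S - I = CA (net lending to the rest of the world).
CA = S - I = 377.3 - 396.5 = -19.2

-19.2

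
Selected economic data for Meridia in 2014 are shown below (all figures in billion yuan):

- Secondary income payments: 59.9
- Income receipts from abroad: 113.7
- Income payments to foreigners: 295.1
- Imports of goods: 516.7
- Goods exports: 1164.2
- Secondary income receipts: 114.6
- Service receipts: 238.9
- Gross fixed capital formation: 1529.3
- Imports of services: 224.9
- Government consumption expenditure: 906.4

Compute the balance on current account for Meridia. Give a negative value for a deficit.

534.8

Goods balance = 1164.2 - 516.7 = 647.5
Services balance = 238.9 - 224.9 = 14.0
Trade balance (goods + services) = 647.5 + 14.0 = 661.5
Net primary income = 113.7 - 295.1 = -181.4
Net secondary income = 114.6 - 59.9 = 54.7
Current account = 661.5 + (-181.4) + 54.7 = 534.8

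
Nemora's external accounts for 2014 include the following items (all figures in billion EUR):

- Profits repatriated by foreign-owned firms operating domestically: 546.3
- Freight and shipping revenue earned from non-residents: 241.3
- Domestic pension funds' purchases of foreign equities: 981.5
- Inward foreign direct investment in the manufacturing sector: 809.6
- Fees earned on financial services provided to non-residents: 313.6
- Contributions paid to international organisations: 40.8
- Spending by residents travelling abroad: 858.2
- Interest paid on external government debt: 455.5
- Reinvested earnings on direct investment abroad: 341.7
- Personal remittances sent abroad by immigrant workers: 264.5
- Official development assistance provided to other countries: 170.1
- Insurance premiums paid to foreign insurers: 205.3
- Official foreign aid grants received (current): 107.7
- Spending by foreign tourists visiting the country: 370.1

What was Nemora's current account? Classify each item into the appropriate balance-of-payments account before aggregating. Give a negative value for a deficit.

Services: -858.2 + 313.6 + 241.3 + 370.1 - 205.3 = -138.5
Primary income: 341.7 - 546.3 - 455.5 = -660.1
Secondary income: -264.5 + 107.7 - 170.1 - 40.8 = -367.7
Current account = (-138.5) + (-660.1) + (-367.7) = -1166.3
(Excluded from the current account — financial account: domestic pension funds' purchases of foreign equities 981.5, inward foreign direct investment in the manufacturing sector 809.6.)

-1166.3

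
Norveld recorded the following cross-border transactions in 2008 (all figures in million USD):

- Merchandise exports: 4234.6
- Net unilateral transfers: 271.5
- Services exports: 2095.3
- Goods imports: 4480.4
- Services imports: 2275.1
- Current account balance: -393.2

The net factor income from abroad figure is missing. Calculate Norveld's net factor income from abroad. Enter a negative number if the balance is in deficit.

-239.1

Current account = goods balance + services balance + net primary income + net secondary income
Sum of the known components = -154.1
Net factor income from abroad = CA - (known components) = -393.2 - (-154.1) = -239.1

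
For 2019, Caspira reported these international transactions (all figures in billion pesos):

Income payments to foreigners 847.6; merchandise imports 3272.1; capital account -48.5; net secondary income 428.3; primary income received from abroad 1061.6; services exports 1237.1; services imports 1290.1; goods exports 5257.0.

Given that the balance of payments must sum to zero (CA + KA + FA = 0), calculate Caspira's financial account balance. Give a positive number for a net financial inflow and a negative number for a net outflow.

-2525.7

Goods balance = 5257.0 - 3272.1 = 1984.9
Services balance = 1237.1 - 1290.1 = -53.0
Trade balance (goods + services) = 1984.9 + (-53.0) = 1931.9
Net primary income = 1061.6 - 847.6 = 214.0
Net secondary income = 428.3
Current account = 1931.9 + 214.0 + 428.3 = 2574.2
Financial account = -(2574.2 + (-48.5)) = -2525.7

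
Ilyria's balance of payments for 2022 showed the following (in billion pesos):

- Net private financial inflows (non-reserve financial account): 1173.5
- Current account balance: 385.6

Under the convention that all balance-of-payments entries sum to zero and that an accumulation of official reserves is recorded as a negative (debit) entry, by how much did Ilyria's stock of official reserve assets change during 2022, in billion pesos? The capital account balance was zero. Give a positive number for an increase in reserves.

Official reserve transactions balance = -(385.6 + 1173.5) = -1559.1
An accumulation of reserves is recorded as a debit (negative entry), so the change in the stock of reserves is the negative of that balance.
Change in official reserves = -(-1559.1) = 1559.1

1559.1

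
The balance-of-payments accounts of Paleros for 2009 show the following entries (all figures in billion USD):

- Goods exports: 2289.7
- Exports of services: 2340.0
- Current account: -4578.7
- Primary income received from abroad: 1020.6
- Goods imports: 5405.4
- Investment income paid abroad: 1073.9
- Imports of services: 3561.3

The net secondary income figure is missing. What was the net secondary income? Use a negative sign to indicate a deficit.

Current account = goods balance + services balance + net primary income + net secondary income
Sum of the known components = -4390.3
Net secondary income = CA - (known components) = -4578.7 - (-4390.3) = -188.4

-188.4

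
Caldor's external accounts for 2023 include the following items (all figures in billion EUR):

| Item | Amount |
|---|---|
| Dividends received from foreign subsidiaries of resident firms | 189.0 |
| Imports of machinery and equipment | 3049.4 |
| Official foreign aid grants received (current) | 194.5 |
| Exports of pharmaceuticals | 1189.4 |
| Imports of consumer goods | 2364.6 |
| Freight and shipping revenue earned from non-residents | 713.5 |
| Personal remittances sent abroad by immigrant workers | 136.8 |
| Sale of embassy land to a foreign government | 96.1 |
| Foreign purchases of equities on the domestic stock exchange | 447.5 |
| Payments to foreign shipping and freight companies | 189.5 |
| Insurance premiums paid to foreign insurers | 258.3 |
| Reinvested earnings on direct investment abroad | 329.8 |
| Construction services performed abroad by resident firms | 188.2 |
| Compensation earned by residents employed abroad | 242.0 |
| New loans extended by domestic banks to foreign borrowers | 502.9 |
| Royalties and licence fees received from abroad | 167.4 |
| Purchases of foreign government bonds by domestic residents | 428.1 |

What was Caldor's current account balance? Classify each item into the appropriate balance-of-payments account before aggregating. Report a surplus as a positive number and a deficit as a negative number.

Goods: -3049.4 - 2364.6 + 1189.4 = -4224.6
Services: -189.5 - 258.3 + 188.2 + 713.5 + 167.4 = 621.3
Primary income: 189.0 + 242.0 + 329.8 = 760.8
Secondary income: 194.5 - 136.8 = 57.7
Current account = (-4224.6) + 621.3 + 760.8 + 57.7 = -2784.8
(Excluded from the current account — capital account: sale of embassy land to a foreign government 96.1; financial account: foreign purchases of equities on the domestic stock exchange 447.5, new loans extended by domestic banks to foreign borrowers 502.9, purchases of foreign government bonds by domestic residents 428.1.)

-2784.8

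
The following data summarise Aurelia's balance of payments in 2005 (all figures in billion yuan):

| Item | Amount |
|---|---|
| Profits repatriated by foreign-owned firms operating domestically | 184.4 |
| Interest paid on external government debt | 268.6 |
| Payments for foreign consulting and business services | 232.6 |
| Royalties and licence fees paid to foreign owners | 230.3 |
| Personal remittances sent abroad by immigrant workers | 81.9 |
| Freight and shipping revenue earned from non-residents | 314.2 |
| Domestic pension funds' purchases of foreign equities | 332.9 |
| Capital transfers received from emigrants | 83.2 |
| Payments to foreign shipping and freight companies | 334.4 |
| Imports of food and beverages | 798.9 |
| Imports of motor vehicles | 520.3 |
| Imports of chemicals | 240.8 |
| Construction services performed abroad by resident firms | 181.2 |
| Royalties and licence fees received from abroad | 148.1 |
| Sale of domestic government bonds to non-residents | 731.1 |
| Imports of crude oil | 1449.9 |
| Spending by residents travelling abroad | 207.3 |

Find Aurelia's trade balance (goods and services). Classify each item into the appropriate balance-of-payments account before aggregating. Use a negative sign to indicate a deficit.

Goods: -520.3 - 798.9 - 240.8 - 1449.9 = -3009.9
Services: -334.4 + 314.2 + 181.2 - 230.3 - 207.3 + 148.1 - 232.6 = -361.1
Trade balance = -3009.9 + (-361.1) = -3371.0
(Excluded from the trade balance — primary income: profits repatriated by foreign-owned firms operating domestically 184.4, interest paid on external government debt 268.6; secondary income: personal remittances sent abroad by immigrant workers 81.9; financial account: domestic pension funds' purchases of foreign equities 332.9, sale of domestic government bonds to non-residents 731.1; capital account: capital transfers received from emigrants 83.2.)

-3371.0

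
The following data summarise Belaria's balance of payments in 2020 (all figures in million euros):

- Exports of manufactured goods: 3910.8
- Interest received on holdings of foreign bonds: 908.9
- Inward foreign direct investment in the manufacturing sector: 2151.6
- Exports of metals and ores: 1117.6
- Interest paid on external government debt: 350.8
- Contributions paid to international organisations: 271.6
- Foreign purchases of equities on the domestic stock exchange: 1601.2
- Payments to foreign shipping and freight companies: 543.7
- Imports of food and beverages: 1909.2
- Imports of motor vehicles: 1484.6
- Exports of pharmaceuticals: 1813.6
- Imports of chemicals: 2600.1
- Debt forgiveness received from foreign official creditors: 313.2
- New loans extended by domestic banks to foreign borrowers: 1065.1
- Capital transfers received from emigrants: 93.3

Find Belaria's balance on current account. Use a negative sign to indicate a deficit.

Goods: 1813.6 + 1117.6 + 3910.8 - 1909.2 - 2600.1 - 1484.6 = 848.1
Services: -543.7
Primary income: 908.9 - 350.8 = 558.1
Secondary income: -271.6
Current account = 848.1 + (-543.7) + 558.1 + (-271.6) = 590.9
(Excluded from the current account — financial account: inward foreign direct investment in the manufacturing sector 2151.6, foreign purchases of equities on the domestic stock exchange 1601.2, new loans extended by domestic banks to foreign borrowers 1065.1; capital account: debt forgiveness received from foreign official creditors 313.2, capital transfers received from emigrants 93.3.)

590.9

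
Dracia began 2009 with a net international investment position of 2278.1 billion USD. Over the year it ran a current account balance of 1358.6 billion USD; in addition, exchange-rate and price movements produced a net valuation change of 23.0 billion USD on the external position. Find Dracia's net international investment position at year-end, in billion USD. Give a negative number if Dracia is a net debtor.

3659.7

Change in NIIP = current account + net valuation change = 1358.6 + 23.0 = 1381.6
End-of-year NIIP = 2278.1 + 1381.6 = 3659.7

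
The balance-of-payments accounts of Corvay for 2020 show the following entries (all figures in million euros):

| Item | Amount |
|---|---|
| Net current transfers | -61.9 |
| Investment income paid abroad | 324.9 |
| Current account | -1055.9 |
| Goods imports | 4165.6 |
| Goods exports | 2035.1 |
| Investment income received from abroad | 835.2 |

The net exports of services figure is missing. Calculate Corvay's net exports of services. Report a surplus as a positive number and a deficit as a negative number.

Current account = goods balance + services balance + net primary income + net secondary income
Sum of the known components = -1682.1
Net exports of services = CA - (known components) = -1055.9 - (-1682.1) = 626.2

626.2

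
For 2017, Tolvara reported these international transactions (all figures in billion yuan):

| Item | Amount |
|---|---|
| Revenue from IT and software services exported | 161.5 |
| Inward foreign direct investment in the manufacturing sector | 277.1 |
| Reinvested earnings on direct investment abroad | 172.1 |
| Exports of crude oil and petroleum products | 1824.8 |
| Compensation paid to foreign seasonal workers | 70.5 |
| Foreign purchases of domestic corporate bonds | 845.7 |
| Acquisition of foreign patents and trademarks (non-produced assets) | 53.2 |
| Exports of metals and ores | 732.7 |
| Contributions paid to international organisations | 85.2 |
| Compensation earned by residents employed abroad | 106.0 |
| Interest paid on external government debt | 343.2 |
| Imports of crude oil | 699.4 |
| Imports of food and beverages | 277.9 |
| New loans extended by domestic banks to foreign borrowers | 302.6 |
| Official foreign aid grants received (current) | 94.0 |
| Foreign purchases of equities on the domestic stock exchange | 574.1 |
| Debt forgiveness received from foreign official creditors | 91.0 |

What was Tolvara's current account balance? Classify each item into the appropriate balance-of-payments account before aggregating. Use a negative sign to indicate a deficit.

1614.9

Goods: 732.7 + 1824.8 - 277.9 - 699.4 = 1580.2
Services: 161.5
Primary income: 172.1 - 343.2 - 70.5 + 106.0 = -135.6
Secondary income: 94.0 - 85.2 = 8.8
Current account = 1580.2 + 161.5 + (-135.6) + 8.8 = 1614.9
(Excluded from the current account — financial account: inward foreign direct investment in the manufacturing sector 277.1, foreign purchases of domestic corporate bonds 845.7, new loans extended by domestic banks to foreign borrowers 302.6, foreign purchases of equities on the domestic stock exchange 574.1; capital account: acquisition of foreign patents and trademarks (non-produced assets) 53.2, debt forgiveness received from foreign official creditors 91.0.)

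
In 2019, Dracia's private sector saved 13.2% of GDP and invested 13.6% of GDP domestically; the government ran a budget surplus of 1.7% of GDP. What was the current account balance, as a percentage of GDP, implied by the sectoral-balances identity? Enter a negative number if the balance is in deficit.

1.3

By the sectoral-balances identity, CA = (S_private - I) + (T - G).
Private balance = 13.2 - 13.6 = -0.4
Government balance (T - G) = 1.7
CA = -0.4 + 1.7 = 1.3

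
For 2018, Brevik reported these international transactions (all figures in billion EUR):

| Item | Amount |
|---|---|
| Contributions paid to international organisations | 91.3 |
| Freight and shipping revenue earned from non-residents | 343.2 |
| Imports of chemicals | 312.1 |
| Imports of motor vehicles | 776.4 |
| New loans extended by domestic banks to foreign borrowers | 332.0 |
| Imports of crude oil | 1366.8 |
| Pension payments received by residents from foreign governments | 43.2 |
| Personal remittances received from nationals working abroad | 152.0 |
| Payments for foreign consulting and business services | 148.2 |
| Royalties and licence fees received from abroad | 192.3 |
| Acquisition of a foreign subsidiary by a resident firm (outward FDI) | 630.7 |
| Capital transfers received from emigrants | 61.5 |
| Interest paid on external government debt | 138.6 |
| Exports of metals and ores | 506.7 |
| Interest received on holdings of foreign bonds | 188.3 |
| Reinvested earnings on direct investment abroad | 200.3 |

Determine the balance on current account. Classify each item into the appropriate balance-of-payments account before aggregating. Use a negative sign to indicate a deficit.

Goods: -312.1 - 776.4 - 1366.8 + 506.7 = -1948.6
Services: -148.2 + 192.3 + 343.2 = 387.3
Primary income: 188.3 + 200.3 - 138.6 = 250.0
Secondary income: 43.2 + 152.0 - 91.3 = 103.9
Current account = (-1948.6) + 387.3 + 250.0 + 103.9 = -1207.4
(Excluded from the current account — financial account: new loans extended by domestic banks to foreign borrowers 332.0, acquisition of a foreign subsidiary by a resident firm (outward FDI) 630.7; capital account: capital transfers received from emigrants 61.5.)

-1207.4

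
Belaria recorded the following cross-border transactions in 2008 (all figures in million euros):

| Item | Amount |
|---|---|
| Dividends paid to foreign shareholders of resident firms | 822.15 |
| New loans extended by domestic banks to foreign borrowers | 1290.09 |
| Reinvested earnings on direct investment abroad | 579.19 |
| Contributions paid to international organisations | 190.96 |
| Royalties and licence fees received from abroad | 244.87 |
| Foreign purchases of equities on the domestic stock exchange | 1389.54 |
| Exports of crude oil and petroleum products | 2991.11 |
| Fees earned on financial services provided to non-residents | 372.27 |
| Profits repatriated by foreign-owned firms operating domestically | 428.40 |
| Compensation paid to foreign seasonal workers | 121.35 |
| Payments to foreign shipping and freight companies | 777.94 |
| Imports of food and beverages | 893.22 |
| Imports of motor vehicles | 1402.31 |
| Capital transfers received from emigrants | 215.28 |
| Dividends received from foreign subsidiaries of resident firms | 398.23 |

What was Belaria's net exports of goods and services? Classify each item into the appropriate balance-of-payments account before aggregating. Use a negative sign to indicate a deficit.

534.78

Goods: 2991.11 - 893.22 - 1402.31 = 695.58
Services: 244.87 + 372.27 - 777.94 = -160.80
Trade balance = 695.58 + (-160.80) = 534.78
(Excluded from the trade balance — primary income: dividends paid to foreign shareholders of resident firms 822.15, reinvested earnings on direct investment abroad 579.19, profits repatriated by foreign-owned firms operating domestically 428.40, compensation paid to foreign seasonal workers 121.35, dividends received from foreign subsidiaries of resident firms 398.23; financial account: new loans extended by domestic banks to foreign borrowers 1290.09, foreign purchases of equities on the domestic stock exchange 1389.54; secondary income: contributions paid to international organisations 190.96; capital account: capital transfers received from emigrants 215.28.)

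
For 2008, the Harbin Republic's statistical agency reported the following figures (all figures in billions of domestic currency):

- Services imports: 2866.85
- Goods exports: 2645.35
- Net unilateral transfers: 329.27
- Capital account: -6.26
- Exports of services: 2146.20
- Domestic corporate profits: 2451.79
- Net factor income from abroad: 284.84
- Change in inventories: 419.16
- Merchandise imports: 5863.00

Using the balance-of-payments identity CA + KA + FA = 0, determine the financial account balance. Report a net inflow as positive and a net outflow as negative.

Goods balance = 2645.35 - 5863.00 = -3217.65
Services balance = 2146.20 - 2866.85 = -720.65
Trade balance (goods + services) = -3217.65 + (-720.65) = -3938.30
Net primary income = 284.84
Net secondary income = 329.27
Current account = -3938.30 + 284.84 + 329.27 = -3324.19
Financial account = -(-3324.19 + (-6.26)) = 3330.45

3330.45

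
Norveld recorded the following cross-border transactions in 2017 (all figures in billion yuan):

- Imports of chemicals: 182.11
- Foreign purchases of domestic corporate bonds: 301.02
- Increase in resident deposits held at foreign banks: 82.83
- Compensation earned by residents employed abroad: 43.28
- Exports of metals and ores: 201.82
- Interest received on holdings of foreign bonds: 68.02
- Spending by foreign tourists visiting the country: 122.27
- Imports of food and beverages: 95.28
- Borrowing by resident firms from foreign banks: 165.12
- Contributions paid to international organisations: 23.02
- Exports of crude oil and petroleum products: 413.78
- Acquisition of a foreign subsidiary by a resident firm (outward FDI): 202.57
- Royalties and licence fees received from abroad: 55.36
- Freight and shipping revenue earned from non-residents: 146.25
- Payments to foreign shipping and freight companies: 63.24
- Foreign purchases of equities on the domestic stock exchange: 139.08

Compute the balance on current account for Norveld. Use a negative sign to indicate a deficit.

687.13

Goods: -95.28 + 201.82 + 413.78 - 182.11 = 338.21
Services: -63.24 + 122.27 + 55.36 + 146.25 = 260.64
Primary income: 68.02 + 43.28 = 111.30
Secondary income: -23.02
Current account = 338.21 + 260.64 + 111.30 + (-23.02) = 687.13
(Excluded from the current account — financial account: foreign purchases of domestic corporate bonds 301.02, increase in resident deposits held at foreign banks 82.83, borrowing by resident firms from foreign banks 165.12, acquisition of a foreign subsidiary by a resident firm (outward FDI) 202.57, foreign purchases of equities on the domestic stock exchange 139.08.)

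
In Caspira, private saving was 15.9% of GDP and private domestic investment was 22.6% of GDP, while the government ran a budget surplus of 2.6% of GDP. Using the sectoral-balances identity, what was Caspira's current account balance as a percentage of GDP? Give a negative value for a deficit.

By the sectoral-balances identity, CA = (S_private - I) + (T - G).
Private balance = 15.9 - 22.6 = -6.7
Government balance (T - G) = 2.6
CA = -6.7 + 2.6 = -4.1

-4.1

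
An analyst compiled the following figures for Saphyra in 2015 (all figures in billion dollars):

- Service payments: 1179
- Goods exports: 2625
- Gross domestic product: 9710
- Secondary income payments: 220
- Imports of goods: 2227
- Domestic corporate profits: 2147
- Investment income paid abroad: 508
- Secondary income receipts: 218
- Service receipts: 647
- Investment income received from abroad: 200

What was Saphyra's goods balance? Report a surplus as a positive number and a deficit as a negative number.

Goods balance = 2625 - 2227 = 398

398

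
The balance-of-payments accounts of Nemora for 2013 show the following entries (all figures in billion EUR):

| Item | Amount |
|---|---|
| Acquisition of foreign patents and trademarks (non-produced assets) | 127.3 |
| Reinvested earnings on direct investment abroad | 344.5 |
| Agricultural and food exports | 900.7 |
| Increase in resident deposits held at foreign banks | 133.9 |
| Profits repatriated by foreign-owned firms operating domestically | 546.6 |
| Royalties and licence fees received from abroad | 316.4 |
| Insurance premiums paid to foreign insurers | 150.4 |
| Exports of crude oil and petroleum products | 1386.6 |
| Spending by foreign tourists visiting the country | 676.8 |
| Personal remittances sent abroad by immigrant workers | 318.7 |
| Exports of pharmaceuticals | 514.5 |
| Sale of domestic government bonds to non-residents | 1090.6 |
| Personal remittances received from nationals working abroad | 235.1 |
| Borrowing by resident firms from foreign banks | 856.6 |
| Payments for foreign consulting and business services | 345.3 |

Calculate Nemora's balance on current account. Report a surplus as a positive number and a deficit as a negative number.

3013.6

Goods: 900.7 + 514.5 + 1386.6 = 2801.8
Services: 676.8 - 150.4 - 345.3 + 316.4 = 497.5
Primary income: 344.5 - 546.6 = -202.1
Secondary income: -318.7 + 235.1 = -83.6
Current account = 2801.8 + 497.5 + (-202.1) + (-83.6) = 3013.6
(Excluded from the current account — capital account: acquisition of foreign patents and trademarks (non-produced assets) 127.3; financial account: increase in resident deposits held at foreign banks 133.9, sale of domestic government bonds to non-residents 1090.6, borrowing by resident firms from foreign banks 856.6.)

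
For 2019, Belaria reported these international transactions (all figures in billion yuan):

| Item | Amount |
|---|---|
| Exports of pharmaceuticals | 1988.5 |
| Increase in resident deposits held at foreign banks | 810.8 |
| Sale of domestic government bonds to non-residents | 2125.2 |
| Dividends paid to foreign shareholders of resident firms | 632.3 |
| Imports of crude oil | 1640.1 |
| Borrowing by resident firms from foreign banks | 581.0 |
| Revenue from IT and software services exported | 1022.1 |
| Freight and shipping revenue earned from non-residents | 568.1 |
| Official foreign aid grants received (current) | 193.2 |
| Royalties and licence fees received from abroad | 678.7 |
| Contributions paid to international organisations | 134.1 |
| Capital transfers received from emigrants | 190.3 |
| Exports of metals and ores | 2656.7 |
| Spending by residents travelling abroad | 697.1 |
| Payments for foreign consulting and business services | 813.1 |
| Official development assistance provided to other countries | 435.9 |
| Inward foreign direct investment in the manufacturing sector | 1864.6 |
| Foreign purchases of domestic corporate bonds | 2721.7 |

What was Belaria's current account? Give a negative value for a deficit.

2754.7

Goods: 1988.5 - 1640.1 + 2656.7 = 3005.1
Services: 1022.1 + 678.7 + 568.1 - 697.1 - 813.1 = 758.7
Primary income: -632.3
Secondary income: -134.1 + 193.2 - 435.9 = -376.8
Current account = 3005.1 + 758.7 + (-632.3) + (-376.8) = 2754.7
(Excluded from the current account — financial account: increase in resident deposits held at foreign banks 810.8, sale of domestic government bonds to non-residents 2125.2, borrowing by resident firms from foreign banks 581.0, inward foreign direct investment in the manufacturing sector 1864.6, foreign purchases of domestic corporate bonds 2721.7; capital account: capital transfers received from emigrants 190.3.)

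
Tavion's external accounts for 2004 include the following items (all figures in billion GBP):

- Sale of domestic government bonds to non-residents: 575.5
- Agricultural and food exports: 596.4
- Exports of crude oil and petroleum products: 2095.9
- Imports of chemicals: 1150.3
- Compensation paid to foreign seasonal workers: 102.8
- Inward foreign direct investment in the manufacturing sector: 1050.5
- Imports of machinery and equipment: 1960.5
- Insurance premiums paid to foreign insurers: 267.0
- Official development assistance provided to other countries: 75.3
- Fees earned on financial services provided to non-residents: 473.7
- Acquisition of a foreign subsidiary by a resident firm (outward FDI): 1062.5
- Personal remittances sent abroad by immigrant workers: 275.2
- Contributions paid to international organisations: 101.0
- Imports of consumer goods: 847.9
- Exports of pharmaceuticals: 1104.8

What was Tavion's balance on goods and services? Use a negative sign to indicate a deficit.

45.1

Goods: -1960.5 - 1150.3 + 596.4 + 2095.9 - 847.9 + 1104.8 = -161.6
Services: 473.7 - 267.0 = 206.7
Trade balance = -161.6 + 206.7 = 45.1
(Excluded from the trade balance — financial account: sale of domestic government bonds to non-residents 575.5, inward foreign direct investment in the manufacturing sector 1050.5, acquisition of a foreign subsidiary by a resident firm (outward FDI) 1062.5; primary income: compensation paid to foreign seasonal workers 102.8; secondary income: official development assistance provided to other countries 75.3, personal remittances sent abroad by immigrant workers 275.2, contributions paid to international organisations 101.0.)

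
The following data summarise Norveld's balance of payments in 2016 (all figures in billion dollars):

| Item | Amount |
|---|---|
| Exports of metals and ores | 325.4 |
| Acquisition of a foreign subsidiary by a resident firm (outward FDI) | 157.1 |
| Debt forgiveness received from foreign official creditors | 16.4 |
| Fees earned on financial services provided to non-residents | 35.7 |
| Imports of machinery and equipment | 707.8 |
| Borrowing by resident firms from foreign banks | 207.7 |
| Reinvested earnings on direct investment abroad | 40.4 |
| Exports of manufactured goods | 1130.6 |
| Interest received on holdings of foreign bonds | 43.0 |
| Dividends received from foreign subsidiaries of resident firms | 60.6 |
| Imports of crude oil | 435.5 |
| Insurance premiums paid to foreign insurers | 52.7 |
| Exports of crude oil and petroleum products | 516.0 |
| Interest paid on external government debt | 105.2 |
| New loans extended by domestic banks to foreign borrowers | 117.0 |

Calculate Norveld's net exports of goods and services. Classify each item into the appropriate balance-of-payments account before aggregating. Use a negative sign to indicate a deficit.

811.7

Goods: 325.4 - 435.5 - 707.8 + 516.0 + 1130.6 = 828.7
Services: -52.7 + 35.7 = -17.0
Trade balance = 828.7 + (-17.0) = 811.7
(Excluded from the trade balance — financial account: acquisition of a foreign subsidiary by a resident firm (outward FDI) 157.1, borrowing by resident firms from foreign banks 207.7, new loans extended by domestic banks to foreign borrowers 117.0; capital account: debt forgiveness received from foreign official creditors 16.4; primary income: reinvested earnings on direct investment abroad 40.4, interest received on holdings of foreign bonds 43.0, dividends received from foreign subsidiaries of resident firms 60.6, interest paid on external government debt 105.2.)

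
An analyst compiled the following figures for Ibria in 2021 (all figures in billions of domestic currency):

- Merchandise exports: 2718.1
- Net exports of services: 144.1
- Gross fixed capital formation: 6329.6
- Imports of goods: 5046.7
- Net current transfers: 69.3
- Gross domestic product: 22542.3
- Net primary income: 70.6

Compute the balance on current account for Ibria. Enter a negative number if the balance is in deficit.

-2044.6

Goods balance = 2718.1 - 5046.7 = -2328.6
Services balance = 144.1
Trade balance (goods + services) = -2328.6 + 144.1 = -2184.5
Net primary income = 70.6
Net secondary income = 69.3
Current account = -2184.5 + 70.6 + 69.3 = -2044.6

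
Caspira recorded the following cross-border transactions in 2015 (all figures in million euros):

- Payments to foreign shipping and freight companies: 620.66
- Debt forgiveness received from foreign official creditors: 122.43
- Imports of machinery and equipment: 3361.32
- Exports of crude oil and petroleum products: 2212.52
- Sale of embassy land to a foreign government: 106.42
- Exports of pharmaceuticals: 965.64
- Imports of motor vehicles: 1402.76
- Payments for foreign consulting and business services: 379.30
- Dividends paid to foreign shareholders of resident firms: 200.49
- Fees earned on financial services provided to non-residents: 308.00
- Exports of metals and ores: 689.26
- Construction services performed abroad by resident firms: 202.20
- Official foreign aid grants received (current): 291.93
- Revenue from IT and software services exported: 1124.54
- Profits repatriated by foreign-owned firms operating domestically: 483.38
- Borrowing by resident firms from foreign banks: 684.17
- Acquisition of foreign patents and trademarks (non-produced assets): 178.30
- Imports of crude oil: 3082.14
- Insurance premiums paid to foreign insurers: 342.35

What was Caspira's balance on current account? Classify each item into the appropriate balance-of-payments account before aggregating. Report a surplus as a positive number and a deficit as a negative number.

-4078.31

Goods: 965.64 - 3361.32 + 2212.52 + 689.26 - 1402.76 - 3082.14 = -3978.80
Services: -379.30 + 202.20 - 342.35 - 620.66 + 308.00 + 1124.54 = 292.43
Primary income: -483.38 - 200.49 = -683.87
Secondary income: 291.93
Current account = (-3978.80) + 292.43 + (-683.87) + 291.93 = -4078.31
(Excluded from the current account — capital account: debt forgiveness received from foreign official creditors 122.43, sale of embassy land to a foreign government 106.42, acquisition of foreign patents and trademarks (non-produced assets) 178.30; financial account: borrowing by resident firms from foreign banks 684.17.)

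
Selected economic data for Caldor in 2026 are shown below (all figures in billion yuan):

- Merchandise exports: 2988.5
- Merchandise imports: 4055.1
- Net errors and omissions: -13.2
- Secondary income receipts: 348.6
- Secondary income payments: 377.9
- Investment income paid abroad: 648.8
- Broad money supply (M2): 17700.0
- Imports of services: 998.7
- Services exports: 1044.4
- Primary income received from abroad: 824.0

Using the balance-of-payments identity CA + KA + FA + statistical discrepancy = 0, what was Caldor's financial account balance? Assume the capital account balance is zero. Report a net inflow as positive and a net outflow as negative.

Goods balance = 2988.5 - 4055.1 = -1066.6
Services balance = 1044.4 - 998.7 = 45.7
Trade balance (goods + services) = -1066.6 + 45.7 = -1020.9
Net primary income = 824.0 - 648.8 = 175.2
Net secondary income = 348.6 - 377.9 = -29.3
Current account = -1020.9 + 175.2 + (-29.3) = -875.0
Financial account = -(-875.0 + (-13.2)) = 888.2

888.2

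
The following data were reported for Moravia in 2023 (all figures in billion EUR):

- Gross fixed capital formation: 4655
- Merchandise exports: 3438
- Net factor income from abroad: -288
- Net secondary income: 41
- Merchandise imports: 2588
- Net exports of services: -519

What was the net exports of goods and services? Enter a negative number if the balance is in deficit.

331

Goods balance = 3438 - 2588 = 850
Services balance = -519
Trade balance (goods + services) = 850 + (-519) = 331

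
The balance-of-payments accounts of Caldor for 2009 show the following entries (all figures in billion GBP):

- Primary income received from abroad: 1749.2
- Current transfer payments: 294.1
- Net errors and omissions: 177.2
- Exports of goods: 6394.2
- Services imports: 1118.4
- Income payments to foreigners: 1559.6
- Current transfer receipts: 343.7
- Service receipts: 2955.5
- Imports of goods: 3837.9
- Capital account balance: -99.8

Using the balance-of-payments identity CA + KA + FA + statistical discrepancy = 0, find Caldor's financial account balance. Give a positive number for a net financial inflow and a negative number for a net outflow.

-4710.0

Goods balance = 6394.2 - 3837.9 = 2556.3
Services balance = 2955.5 - 1118.4 = 1837.1
Trade balance (goods + services) = 2556.3 + 1837.1 = 4393.4
Net primary income = 1749.2 - 1559.6 = 189.6
Net secondary income = 343.7 - 294.1 = 49.6
Current account = 4393.4 + 189.6 + 49.6 = 4632.6
Financial account = -(4632.6 + (-99.8) + 177.2) = -4710.0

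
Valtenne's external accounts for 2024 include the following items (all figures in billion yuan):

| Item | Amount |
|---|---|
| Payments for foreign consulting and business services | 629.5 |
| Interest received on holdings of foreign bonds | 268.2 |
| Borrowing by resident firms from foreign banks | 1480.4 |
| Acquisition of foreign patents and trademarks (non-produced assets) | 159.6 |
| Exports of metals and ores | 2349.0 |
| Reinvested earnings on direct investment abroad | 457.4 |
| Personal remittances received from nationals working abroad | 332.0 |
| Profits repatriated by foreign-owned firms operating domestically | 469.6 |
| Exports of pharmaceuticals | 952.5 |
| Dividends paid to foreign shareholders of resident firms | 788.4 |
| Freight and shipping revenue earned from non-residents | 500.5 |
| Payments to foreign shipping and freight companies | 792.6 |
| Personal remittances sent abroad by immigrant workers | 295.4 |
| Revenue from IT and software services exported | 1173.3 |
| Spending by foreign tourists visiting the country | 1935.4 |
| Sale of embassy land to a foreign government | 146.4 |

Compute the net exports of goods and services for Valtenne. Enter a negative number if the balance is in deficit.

5488.6

Goods: 2349.0 + 952.5 = 3301.5
Services: 1935.4 + 1173.3 + 500.5 - 629.5 - 792.6 = 2187.1
Trade balance = 3301.5 + 2187.1 = 5488.6
(Excluded from the trade balance — primary income: interest received on holdings of foreign bonds 268.2, reinvested earnings on direct investment abroad 457.4, profits repatriated by foreign-owned firms operating domestically 469.6, dividends paid to foreign shareholders of resident firms 788.4; financial account: borrowing by resident firms from foreign banks 1480.4; capital account: acquisition of foreign patents and trademarks (non-produced assets) 159.6, sale of embassy land to a foreign government 146.4; secondary income: personal remittances received from nationals working abroad 332.0, personal remittances sent abroad by immigrant workers 295.4.)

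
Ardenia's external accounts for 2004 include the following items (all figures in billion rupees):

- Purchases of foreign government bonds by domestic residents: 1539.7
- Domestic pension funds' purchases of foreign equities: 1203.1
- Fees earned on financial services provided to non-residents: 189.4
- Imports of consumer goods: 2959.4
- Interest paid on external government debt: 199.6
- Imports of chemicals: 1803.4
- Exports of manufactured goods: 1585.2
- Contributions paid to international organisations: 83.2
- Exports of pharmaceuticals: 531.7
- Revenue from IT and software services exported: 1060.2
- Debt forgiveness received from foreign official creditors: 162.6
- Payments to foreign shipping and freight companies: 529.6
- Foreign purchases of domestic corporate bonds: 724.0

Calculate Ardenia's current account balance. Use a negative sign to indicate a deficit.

-2208.7

Goods: -2959.4 + 531.7 - 1803.4 + 1585.2 = -2645.9
Services: 1060.2 - 529.6 + 189.4 = 720.0
Primary income: -199.6
Secondary income: -83.2
Current account = (-2645.9) + 720.0 + (-199.6) + (-83.2) = -2208.7
(Excluded from the current account — financial account: purchases of foreign government bonds by domestic residents 1539.7, domestic pension funds' purchases of foreign equities 1203.1, foreign purchases of domestic corporate bonds 724.0; capital account: debt forgiveness received from foreign official creditors 162.6.)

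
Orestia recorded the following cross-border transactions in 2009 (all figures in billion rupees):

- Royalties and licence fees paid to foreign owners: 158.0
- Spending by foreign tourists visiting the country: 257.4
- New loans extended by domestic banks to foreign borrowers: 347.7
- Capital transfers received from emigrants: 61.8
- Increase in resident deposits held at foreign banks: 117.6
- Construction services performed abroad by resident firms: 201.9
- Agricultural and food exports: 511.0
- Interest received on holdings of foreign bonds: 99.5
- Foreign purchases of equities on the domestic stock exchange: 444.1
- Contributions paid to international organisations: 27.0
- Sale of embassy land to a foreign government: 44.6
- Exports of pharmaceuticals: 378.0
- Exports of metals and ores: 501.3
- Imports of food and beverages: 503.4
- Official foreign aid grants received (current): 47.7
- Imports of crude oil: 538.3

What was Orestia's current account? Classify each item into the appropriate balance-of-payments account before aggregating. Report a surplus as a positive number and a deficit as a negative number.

Goods: 501.3 + 378.0 - 538.3 - 503.4 + 511.0 = 348.6
Services: -158.0 + 201.9 + 257.4 = 301.3
Primary income: 99.5
Secondary income: -27.0 + 47.7 = 20.7
Current account = 348.6 + 301.3 + 99.5 + 20.7 = 770.1
(Excluded from the current account — financial account: new loans extended by domestic banks to foreign borrowers 347.7, increase in resident deposits held at foreign banks 117.6, foreign purchases of equities on the domestic stock exchange 444.1; capital account: capital transfers received from emigrants 61.8, sale of embassy land to a foreign government 44.6.)

770.1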